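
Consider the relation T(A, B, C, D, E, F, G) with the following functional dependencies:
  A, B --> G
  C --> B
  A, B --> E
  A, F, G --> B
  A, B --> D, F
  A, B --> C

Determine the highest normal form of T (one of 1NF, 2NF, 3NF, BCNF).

Candidate keys: {A, B}, {A, C}, {A, F, G}. Prime attributes: {A, B, C, F, G}.
C --> B breaks BCNF: {C}⁺ = {B, C}, so {C} is not a superkey.
But every attribute on its right side ({B}) is prime, and the same holds for every other non-superkey FD, so 3NF still holds.

3NF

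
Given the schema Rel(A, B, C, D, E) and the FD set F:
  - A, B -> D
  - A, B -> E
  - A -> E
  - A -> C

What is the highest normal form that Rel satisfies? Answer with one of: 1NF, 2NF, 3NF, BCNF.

Candidate key: {A, B}. Prime attributes: {A, B}.
A -> E breaks BCNF: {A}⁺ = {A, C, E}, so {A} is not a superkey.
A -> E has non-prime {E} on the right and a non-superkey on the left, so 3NF fails.
{A} is a proper subset of the key {A, B}, and {A}⁺ contains the non-prime attributes {C, E} — a partial dependency, so 2NF is violated.

1NF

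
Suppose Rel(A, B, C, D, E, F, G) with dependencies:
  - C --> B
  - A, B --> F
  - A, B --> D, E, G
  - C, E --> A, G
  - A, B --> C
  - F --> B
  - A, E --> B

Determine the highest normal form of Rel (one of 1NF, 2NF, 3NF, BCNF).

3NF

Candidate keys: {A, B}, {A, C}, {A, E}, {A, F}, {C, E}. Prime attributes: {A, B, C, E, F}.
C --> B: {C}⁺ = {B, C}, which is not all of the attributes, so the left side is not a superkey — BCNF is violated.
But every attribute on its right side ({B}) is prime, and the same holds for every other non-superkey FD, so 3NF still holds.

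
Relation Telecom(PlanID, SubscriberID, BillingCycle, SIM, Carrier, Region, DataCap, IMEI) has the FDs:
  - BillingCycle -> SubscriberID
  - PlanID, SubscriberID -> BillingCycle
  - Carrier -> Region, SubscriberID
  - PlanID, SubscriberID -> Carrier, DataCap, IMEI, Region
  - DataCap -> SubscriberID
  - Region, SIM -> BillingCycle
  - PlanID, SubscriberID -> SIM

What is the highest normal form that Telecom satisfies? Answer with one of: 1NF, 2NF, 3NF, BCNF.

3NF

Candidate keys: {BillingCycle, PlanID}, {Carrier, PlanID}, {DataCap, PlanID}, {PlanID, Region, SIM}, {PlanID, SubscriberID}. Prime attributes: {BillingCycle, Carrier, DataCap, PlanID, Region, SIM, SubscriberID}.
BillingCycle -> SubscriberID breaks BCNF: {BillingCycle}⁺ = {BillingCycle, SubscriberID}, so {BillingCycle} is not a superkey.
Since {SubscriberID} ⊆ prime attributes and every other non-superkey FD also has a prime right side, the schema is in 3NF.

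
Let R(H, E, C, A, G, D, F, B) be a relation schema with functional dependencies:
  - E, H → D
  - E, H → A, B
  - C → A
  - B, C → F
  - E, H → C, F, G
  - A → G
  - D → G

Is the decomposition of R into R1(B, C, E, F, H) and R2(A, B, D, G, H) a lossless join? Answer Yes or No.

No

R1 ∩ R2 = {B, H}; its closure under F is {B, H}.
R1 ⊄ {B, H} and R2 ⊄ {B, H}, so the split is lossy.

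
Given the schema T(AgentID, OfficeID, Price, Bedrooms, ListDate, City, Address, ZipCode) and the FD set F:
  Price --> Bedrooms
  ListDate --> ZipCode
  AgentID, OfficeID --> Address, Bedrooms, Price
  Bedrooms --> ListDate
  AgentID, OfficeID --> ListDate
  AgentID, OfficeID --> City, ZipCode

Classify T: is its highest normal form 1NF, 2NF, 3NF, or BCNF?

2NF

Candidate key: {AgentID, OfficeID}. Prime attributes: {AgentID, OfficeID}.
For Price --> Bedrooms we have {Price}⁺ = {Bedrooms, ListDate, Price, ZipCode}; {Price} is not a superkey, so BCNF fails.
Price --> Bedrooms determines the non-prime attribute {Bedrooms} from a non-superkey — 3NF is violated.
No non-prime attribute depends on a proper subset of any candidate key, so 2NF holds.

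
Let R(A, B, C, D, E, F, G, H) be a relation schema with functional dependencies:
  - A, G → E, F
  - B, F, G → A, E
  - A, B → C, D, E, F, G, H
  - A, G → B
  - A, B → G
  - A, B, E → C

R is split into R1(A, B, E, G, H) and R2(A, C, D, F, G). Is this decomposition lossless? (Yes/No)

Common attributes: {A, G}; their closure is {A, B, C, D, E, F, G, H}.
This includes all of R1, so the common attributes are a superkey of R1 — the join is lossless.

Yes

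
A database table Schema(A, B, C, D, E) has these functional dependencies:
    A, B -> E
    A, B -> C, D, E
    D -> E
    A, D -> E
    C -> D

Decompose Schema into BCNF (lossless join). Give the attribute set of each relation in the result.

{A, B, C}; {C, D}; {D, E}

Candidate key of the original relation: {A, B}.
Within {A, B, C, D, E}: {D}⁺ ∩ {A, B, C, D, E} = {D, E}, not the whole set, so D -> E violates BCNF; decompose into {D, E} and {A, B, C, D}.
{D, E}: every determinant is a superkey — BCNF.
Within {A, B, C, D}: {C}⁺ ∩ {A, B, C, D} = {C, D}, not the whole set, so C -> D violates BCNF; decompose into {C, D} and {A, B, C}.
{C, D}: every determinant is a superkey — BCNF.
{A, B, C}: every determinant is a superkey — BCNF.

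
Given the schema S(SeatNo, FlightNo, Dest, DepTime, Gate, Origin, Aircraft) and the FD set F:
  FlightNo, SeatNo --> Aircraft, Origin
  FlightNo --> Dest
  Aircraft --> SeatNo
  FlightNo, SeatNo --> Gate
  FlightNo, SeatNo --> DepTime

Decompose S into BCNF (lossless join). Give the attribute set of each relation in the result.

{Aircraft, DepTime, FlightNo, Gate, Origin}; {Aircraft, SeatNo}; {Dest, FlightNo}

Candidate keys of the original relation: {Aircraft, FlightNo}, {FlightNo, SeatNo}.
Within {Aircraft, DepTime, Dest, FlightNo, Gate, Origin, SeatNo}: {FlightNo}⁺ ∩ {Aircraft, DepTime, Dest, FlightNo, Gate, Origin, SeatNo} = {Dest, FlightNo}, not the whole set, so FlightNo --> Dest violates BCNF; decompose into {Dest, FlightNo} and {Aircraft, DepTime, FlightNo, Gate, Origin, SeatNo}.
{Dest, FlightNo} is in BCNF.
Within {Aircraft, DepTime, FlightNo, Gate, Origin, SeatNo}: {Aircraft}⁺ ∩ {Aircraft, DepTime, FlightNo, Gate, Origin, SeatNo} = {Aircraft, SeatNo}, not the whole set, so Aircraft --> SeatNo violates BCNF; decompose into {Aircraft, SeatNo} and {Aircraft, DepTime, FlightNo, Gate, Origin}.
{Aircraft, SeatNo} is in BCNF.
{Aircraft, DepTime, FlightNo, Gate, Origin} is in BCNF.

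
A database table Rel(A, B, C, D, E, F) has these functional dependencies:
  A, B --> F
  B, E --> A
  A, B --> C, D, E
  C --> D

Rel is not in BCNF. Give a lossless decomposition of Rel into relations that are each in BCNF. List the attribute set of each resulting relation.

Candidate keys of the original relation: {A, B}, {B, E}.
In {A, B, C, D, E, F}, {C} is not a superkey ({C}⁺ restricted to this set is {C, D}), so split on C --> D into {C, D} and {A, B, C, E, F}.
{C, D} is in BCNF.
{A, B, C, E, F} is in BCNF.

{A, B, C, E, F}; {C, D}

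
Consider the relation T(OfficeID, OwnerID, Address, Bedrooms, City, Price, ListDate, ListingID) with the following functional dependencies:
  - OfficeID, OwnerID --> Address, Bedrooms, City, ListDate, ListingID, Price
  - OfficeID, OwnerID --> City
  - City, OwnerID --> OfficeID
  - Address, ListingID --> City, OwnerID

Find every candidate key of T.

Closure of {Address, ListingID} is {Address, Bedrooms, City, ListDate, ListingID, OfficeID, OwnerID, Price}, the whole schema; {Address, ListingID} is a candidate key.
Closure of {City, OwnerID} is {Address, Bedrooms, City, ListDate, ListingID, OfficeID, OwnerID, Price}, the whole schema; {City, OwnerID} is a candidate key.
Closure of {OfficeID, OwnerID} is {Address, Bedrooms, City, ListDate, ListingID, OfficeID, OwnerID, Price}, the whole schema; {OfficeID, OwnerID} is a candidate key.
These are minimal and exhaustive — every other superkey contains one of them.

{Address, ListingID}, {City, OwnerID}, {OfficeID, OwnerID}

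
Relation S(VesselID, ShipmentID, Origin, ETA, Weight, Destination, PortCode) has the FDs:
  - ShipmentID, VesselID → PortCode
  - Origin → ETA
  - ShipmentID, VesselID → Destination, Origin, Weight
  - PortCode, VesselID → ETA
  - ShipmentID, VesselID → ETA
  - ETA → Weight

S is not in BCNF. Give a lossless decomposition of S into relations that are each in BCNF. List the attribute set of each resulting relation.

{Destination, Origin, PortCode, ShipmentID, VesselID}; {ETA, Origin}; {ETA, Weight}

Candidate key of the original relation: {ShipmentID, VesselID}.
Within {Destination, ETA, Origin, PortCode, ShipmentID, VesselID, Weight}: {Origin}⁺ ∩ {Destination, ETA, Origin, PortCode, ShipmentID, VesselID, Weight} = {ETA, Origin, Weight}, not the whole set, so Origin → ETA, Weight violates BCNF; decompose into {ETA, Origin, Weight} and {Destination, Origin, PortCode, ShipmentID, VesselID}.
Within {ETA, Origin, Weight}: {ETA}⁺ ∩ {ETA, Origin, Weight} = {ETA, Weight}, not the whole set, so ETA → Weight violates BCNF; decompose into {ETA, Weight} and {ETA, Origin}.
{ETA, Weight}: every determinant is a superkey — BCNF.
{ETA, Origin}: every determinant is a superkey — BCNF.
{Destination, Origin, PortCode, ShipmentID, VesselID}: every determinant is a superkey — BCNF.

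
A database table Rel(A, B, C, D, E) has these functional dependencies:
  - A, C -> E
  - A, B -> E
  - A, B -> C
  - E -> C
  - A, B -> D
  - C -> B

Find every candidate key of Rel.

No FD produces {A}, so it must be in every candidate key.
{A, B}⁺ = {A, B, C, D, E} — all of the relation — so {A, B} is a candidate key.
{A, C}⁺ = {A, B, C, D, E} — all of the relation — so {A, C} is a candidate key.
{A, E}⁺ = {A, B, C, D, E} — all of the relation — so {A, E} is a candidate key.
Any other superkey properly contains one of these, so there are no further candidate keys.

{A, B}, {A, C}, {A, E}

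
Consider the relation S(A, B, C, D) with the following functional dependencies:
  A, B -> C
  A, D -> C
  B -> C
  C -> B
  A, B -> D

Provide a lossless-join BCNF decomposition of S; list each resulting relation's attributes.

Candidate keys of the original relation: {A, B}, {A, C}, {A, D}.
Within {A, B, C, D}: {B}⁺ ∩ {A, B, C, D} = {B, C}, not the whole set, so B -> C violates BCNF; decompose into {B, C} and {A, B, D}.
{B, C} is in BCNF.
{A, B, D} is in BCNF.

{A, B, D}; {B, C}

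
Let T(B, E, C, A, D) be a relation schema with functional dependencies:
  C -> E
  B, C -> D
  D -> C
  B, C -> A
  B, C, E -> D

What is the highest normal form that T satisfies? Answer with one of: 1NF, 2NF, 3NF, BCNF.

1NF

Candidate keys: {B, C}, {B, D}. Prime attributes: {B, C, D}.
C -> E breaks BCNF: {C}⁺ = {C, E}, so {C} is not a superkey.
C -> E determines the non-prime attribute {E} from a non-superkey — 3NF is violated.
Since {C} ⊂ {B, C} and {C}⁺ ⊇ {E} with {E} non-prime, there is a partial dependency; 2NF fails.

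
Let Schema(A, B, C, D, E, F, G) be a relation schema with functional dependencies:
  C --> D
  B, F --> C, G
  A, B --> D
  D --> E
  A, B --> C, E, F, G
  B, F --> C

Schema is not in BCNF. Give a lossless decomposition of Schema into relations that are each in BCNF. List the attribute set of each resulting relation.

{A, B, F}; {B, C, F, G}; {C, D}; {D, E}

Candidate key of the original relation: {A, B}.
Within {A, B, C, D, E, F, G}: {C}⁺ ∩ {A, B, C, D, E, F, G} = {C, D, E}, not the whole set, so C --> D, E violates BCNF; decompose into {C, D, E} and {A, B, C, F, G}.
Within {C, D, E}: {D}⁺ ∩ {C, D, E} = {D, E}, not the whole set, so D --> E violates BCNF; decompose into {D, E} and {C, D}.
{D, E} has no BCNF violation.
{C, D} has no BCNF violation.
Within {A, B, C, F, G}: {B, F}⁺ ∩ {A, B, C, F, G} = {B, C, F, G}, not the whole set, so B, F --> C, G violates BCNF; decompose into {B, C, F, G} and {A, B, F}.
{B, C, F, G} has no BCNF violation.
{A, B, F} has no BCNF violation.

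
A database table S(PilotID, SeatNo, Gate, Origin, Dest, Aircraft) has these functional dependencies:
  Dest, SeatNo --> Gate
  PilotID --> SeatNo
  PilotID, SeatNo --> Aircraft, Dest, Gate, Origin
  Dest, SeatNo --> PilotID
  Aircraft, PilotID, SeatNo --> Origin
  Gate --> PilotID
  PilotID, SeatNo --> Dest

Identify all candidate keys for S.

{Gate}⁺ = {Aircraft, Dest, Gate, Origin, PilotID, SeatNo}, which is every attribute, so {Gate} is a candidate key.
{PilotID}⁺ = {Aircraft, Dest, Gate, Origin, PilotID, SeatNo}, which is every attribute, so {PilotID} is a candidate key.
{Dest, SeatNo}⁺ = {Aircraft, Dest, Gate, Origin, PilotID, SeatNo}, which is every attribute, so {Dest, SeatNo} is a candidate key.
These are minimal and exhaustive — every other superkey contains one of them.

{Dest, SeatNo}, {Gate}, {PilotID}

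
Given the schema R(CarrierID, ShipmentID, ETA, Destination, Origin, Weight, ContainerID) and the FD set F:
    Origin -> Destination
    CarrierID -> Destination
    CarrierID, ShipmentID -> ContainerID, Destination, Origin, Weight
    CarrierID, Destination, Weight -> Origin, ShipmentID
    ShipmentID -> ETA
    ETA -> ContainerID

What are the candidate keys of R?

Attributes never on any right-hand side: {CarrierID} — every candidate key must contain it.
Closure of {CarrierID, ShipmentID} is {CarrierID, ContainerID, Destination, ETA, Origin, ShipmentID, Weight}, the whole schema; {CarrierID, ShipmentID} is a candidate key.
Closure of {CarrierID, Weight} is {CarrierID, ContainerID, Destination, ETA, Origin, ShipmentID, Weight}, the whole schema; {CarrierID, Weight} is a candidate key.
These are minimal and exhaustive — every other superkey contains one of them.

{CarrierID, ShipmentID}, {CarrierID, Weight}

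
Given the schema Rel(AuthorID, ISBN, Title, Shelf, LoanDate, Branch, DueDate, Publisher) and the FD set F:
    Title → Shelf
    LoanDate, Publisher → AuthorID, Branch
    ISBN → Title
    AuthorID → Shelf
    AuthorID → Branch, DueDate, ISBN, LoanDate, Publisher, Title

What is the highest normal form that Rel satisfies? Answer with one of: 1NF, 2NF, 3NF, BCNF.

2NF

Candidate keys: {AuthorID}, {LoanDate, Publisher}. Prime attributes: {AuthorID, LoanDate, Publisher}.
Title → Shelf: {Title}⁺ = {Shelf, Title}, which is not all of the attributes, so the left side is not a superkey — BCNF is violated.
Title → Shelf determines the non-prime attribute {Shelf} from a non-superkey — 3NF is violated.
Checking every proper subset of each key, none determines a non-prime attribute — 2NF is satisfied.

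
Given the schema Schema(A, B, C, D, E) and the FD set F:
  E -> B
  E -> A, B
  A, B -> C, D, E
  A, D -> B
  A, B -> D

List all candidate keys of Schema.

{E}⁺ = {A, B, C, D, E}, which is every attribute, so {E} is a candidate key.
{A, B}⁺ = {A, B, C, D, E}, which is every attribute, so {A, B} is a candidate key.
{A, D}⁺ = {A, B, C, D, E}, which is every attribute, so {A, D} is a candidate key.
Any other superkey properly contains one of these, so there are no further candidate keys.

{A, B}, {A, D}, {E}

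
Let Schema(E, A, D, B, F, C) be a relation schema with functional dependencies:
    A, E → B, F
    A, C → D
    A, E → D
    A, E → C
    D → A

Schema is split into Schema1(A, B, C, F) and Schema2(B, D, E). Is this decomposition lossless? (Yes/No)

No

Schema1 ∩ Schema2 = {B}; its closure under F is {B}.
The closure covers neither Schema1 nor Schema2 entirely; the join is not lossless.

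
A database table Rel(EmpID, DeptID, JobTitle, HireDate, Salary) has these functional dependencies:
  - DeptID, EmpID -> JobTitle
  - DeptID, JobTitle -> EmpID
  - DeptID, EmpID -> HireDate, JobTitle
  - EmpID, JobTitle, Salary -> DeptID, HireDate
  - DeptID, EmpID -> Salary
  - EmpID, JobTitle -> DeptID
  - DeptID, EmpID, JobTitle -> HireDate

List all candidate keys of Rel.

{DeptID, EmpID}⁺ = {DeptID, EmpID, HireDate, JobTitle, Salary} — all of the relation — so {DeptID, EmpID} is a candidate key.
{DeptID, JobTitle}⁺ = {DeptID, EmpID, HireDate, JobTitle, Salary} — all of the relation — so {DeptID, JobTitle} is a candidate key.
{EmpID, JobTitle}⁺ = {DeptID, EmpID, HireDate, JobTitle, Salary} — all of the relation — so {EmpID, JobTitle} is a candidate key.
Any other superkey properly contains one of these, so there are no further candidate keys.

{DeptID, EmpID}, {DeptID, JobTitle}, {EmpID, JobTitle}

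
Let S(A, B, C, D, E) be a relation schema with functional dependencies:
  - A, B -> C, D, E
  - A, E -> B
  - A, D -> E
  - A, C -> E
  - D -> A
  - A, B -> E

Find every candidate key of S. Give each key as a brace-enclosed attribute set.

{D}⁺ = {A, B, C, D, E}, which is every attribute, so {D} is a candidate key.
{A, B}⁺ = {A, B, C, D, E}, which is every attribute, so {A, B} is a candidate key.
{A, C}⁺ = {A, B, C, D, E}, which is every attribute, so {A, C} is a candidate key.
{A, E}⁺ = {A, B, C, D, E}, which is every attribute, so {A, E} is a candidate key.
No proper subset of any of these is a key, and no other minimal superkey exists.

{A, B}, {A, C}, {A, E}, {D}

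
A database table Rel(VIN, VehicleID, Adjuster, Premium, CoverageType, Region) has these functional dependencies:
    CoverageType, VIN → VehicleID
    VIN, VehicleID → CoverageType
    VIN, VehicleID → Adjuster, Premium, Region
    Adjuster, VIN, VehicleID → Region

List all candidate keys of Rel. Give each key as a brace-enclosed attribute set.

{CoverageType, VIN}, {VIN, VehicleID}

Attributes never on any right-hand side: {VIN} — every candidate key must contain it.
{CoverageType, VIN}⁺ = {Adjuster, CoverageType, Premium, Region, VIN, VehicleID}, which is every attribute, so {CoverageType, VIN} is a candidate key.
{VIN, VehicleID}⁺ = {Adjuster, CoverageType, Premium, Region, VIN, VehicleID}, which is every attribute, so {VIN, VehicleID} is a candidate key.
These are minimal and exhaustive — every other superkey contains one of them.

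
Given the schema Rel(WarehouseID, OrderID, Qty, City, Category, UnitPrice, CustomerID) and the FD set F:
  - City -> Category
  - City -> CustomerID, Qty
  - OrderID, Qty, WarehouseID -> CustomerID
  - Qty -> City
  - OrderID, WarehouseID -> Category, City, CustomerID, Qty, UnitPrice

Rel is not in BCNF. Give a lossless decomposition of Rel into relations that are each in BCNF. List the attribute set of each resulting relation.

{Category, City, CustomerID, Qty}; {City, OrderID, UnitPrice, WarehouseID}

Candidate key of the original relation: {OrderID, WarehouseID}.
{Category, City, CustomerID, OrderID, Qty, UnitPrice, WarehouseID}: {City} determines {Category, City, CustomerID, Qty} here but is not a superkey — split on City -> Category, CustomerID, Qty, giving {Category, City, CustomerID, Qty} and {City, OrderID, UnitPrice, WarehouseID}.
{Category, City, CustomerID, Qty} is in BCNF.
{City, OrderID, UnitPrice, WarehouseID} is in BCNF.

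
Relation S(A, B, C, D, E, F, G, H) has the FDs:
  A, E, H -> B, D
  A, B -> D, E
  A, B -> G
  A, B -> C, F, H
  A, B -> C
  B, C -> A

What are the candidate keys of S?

{A, B}⁺ = {A, B, C, D, E, F, G, H}, which is every attribute, so {A, B} is a candidate key.
{B, C}⁺ = {A, B, C, D, E, F, G, H}, which is every attribute, so {B, C} is a candidate key.
{A, E, H}⁺ = {A, B, C, D, E, F, G, H}, which is every attribute, so {A, E, H} is a candidate key.
These are minimal and exhaustive — every other superkey contains one of them.

{A, B}, {A, E, H}, {B, C}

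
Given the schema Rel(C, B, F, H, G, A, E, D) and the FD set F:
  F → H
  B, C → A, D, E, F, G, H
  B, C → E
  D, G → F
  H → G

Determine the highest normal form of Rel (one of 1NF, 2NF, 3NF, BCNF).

Candidate key: {B, C}. Prime attributes: {B, C}.
For F → H we have {F}⁺ = {F, G, H}; {F} is not a superkey, so BCNF fails.
F → H determines the non-prime attribute {H} from a non-superkey — 3NF is violated.
Checking every proper subset of each key, none determines a non-prime attribute — 2NF is satisfied.

2NF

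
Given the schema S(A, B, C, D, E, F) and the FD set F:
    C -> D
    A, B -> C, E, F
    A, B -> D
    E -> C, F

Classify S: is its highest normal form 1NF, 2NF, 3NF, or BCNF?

2NF

Candidate key: {A, B}. Prime attributes: {A, B}.
C -> D: {C}⁺ = {C, D}, which is not all of the attributes, so the left side is not a superkey — BCNF is violated.
C -> D determines the non-prime attribute {D} from a non-superkey — 3NF is violated.
No non-prime attribute depends on a proper subset of any candidate key, so 2NF holds.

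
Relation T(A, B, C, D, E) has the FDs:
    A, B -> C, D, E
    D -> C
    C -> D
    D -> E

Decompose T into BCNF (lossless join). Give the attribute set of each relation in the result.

Candidate key of the original relation: {A, B}.
{A, B, C, D, E}: {D} determines {C, D, E} here but is not a superkey — split on D -> C, E, giving {C, D, E} and {A, B, D}.
{C, D, E} has no BCNF violation.
{A, B, D} has no BCNF violation.

{A, B, D}; {C, D, E}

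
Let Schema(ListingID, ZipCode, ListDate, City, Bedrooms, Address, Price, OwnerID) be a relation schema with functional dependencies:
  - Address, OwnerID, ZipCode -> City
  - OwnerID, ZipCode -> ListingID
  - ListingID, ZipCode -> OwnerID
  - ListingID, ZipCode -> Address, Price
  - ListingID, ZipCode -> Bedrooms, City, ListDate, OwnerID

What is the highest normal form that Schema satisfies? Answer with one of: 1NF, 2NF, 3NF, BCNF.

BCNF

Candidate keys: {ListingID, ZipCode}, {OwnerID, ZipCode}. Prime attributes: {ListingID, OwnerID, ZipCode}.
The left-hand side of every FD is a superkey, so BCNF is satisfied.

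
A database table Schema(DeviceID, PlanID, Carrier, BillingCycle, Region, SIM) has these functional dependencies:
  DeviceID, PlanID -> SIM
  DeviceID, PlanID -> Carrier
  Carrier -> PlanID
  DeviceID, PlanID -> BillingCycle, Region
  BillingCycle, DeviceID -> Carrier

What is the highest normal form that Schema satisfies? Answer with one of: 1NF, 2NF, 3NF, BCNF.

Candidate keys: {BillingCycle, DeviceID}, {Carrier, DeviceID}, {DeviceID, PlanID}. Prime attributes: {BillingCycle, Carrier, DeviceID, PlanID}.
Carrier -> PlanID breaks BCNF: {Carrier}⁺ = {Carrier, PlanID}, so {Carrier} is not a superkey.
But every attribute on its right side ({PlanID}) is prime, and the same holds for every other non-superkey FD, so 3NF still holds.

3NF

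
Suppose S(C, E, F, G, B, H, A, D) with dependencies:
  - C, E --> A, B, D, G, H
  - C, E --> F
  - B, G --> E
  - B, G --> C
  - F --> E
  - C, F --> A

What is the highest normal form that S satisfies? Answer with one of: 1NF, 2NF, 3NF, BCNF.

3NF

Candidate keys: {B, G}, {C, E}, {C, F}. Prime attributes: {B, C, E, F, G}.
For F --> E we have {F}⁺ = {E, F}; {F} is not a superkey, so BCNF fails.
Its right-hand attributes {E} are all prime, as are those of every other non-superkey FD — the relation is in 3NF.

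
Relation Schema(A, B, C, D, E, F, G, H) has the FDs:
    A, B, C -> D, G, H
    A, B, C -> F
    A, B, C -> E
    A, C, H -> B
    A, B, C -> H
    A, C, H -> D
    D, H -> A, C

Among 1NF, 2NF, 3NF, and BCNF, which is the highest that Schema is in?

BCNF

Candidate keys: {A, B, C}, {A, C, H}, {D, H}. Prime attributes: {A, B, C, D, H}.
The left-hand side of every FD is a superkey, so BCNF is satisfied.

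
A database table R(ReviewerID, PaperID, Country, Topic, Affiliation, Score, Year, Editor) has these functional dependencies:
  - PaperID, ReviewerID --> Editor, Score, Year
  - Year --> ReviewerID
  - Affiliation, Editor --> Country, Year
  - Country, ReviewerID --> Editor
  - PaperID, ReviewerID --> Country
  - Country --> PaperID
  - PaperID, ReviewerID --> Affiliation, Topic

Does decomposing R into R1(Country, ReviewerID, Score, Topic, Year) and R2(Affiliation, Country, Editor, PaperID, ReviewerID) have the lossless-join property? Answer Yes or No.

The shared attributes are {Country, ReviewerID} and {Country, ReviewerID}⁺ = {Affiliation, Country, Editor, PaperID, ReviewerID, Score, Topic, Year}.
This includes all of R1, so the common attributes are a superkey of R1 — the join is lossless.

Yes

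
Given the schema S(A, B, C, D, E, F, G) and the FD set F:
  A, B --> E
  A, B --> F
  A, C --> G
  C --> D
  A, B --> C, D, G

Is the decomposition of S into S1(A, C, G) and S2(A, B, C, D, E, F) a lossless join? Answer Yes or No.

S1 ∩ S2 = {A, C}; its closure under F is {A, C, D, G}.
Since S1 ⊆ {A, C, D, G}, the intersection is a superkey of S1; the decomposition is lossless.

Yes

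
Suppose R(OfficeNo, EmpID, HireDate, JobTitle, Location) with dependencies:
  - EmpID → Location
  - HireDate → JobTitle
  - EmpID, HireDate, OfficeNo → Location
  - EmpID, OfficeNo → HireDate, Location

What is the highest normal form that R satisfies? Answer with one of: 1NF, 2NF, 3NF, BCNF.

Candidate key: {EmpID, OfficeNo}. Prime attributes: {EmpID, OfficeNo}.
EmpID → Location: {EmpID}⁺ = {EmpID, Location}, which is not all of the attributes, so the left side is not a superkey — BCNF is violated.
EmpID → Location determines the non-prime attribute {Location} from a non-superkey — 3NF is violated.
Since {EmpID} ⊂ {EmpID, OfficeNo} and {EmpID}⁺ ⊇ {Location} with {Location} non-prime, there is a partial dependency; 2NF fails.

1NF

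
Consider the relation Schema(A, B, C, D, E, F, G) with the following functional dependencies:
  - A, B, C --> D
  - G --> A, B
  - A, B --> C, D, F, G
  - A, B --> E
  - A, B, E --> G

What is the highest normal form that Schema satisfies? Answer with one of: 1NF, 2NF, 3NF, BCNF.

BCNF

Candidate keys: {A, B}, {G}. Prime attributes: {A, B, G}.
The left-hand side of every FD is a superkey, so BCNF is satisfied.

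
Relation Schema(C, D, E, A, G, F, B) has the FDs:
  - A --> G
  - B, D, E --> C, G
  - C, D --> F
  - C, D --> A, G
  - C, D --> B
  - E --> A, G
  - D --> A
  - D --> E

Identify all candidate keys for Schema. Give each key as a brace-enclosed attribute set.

{B, D}, {C, D}

No FD produces {D}, so it must be in every candidate key.
{B, D}⁺ = {A, B, C, D, E, F, G}, which is every attribute, so {B, D} is a candidate key.
{C, D}⁺ = {A, B, C, D, E, F, G}, which is every attribute, so {C, D} is a candidate key.
These are minimal and exhaustive — every other superkey contains one of them.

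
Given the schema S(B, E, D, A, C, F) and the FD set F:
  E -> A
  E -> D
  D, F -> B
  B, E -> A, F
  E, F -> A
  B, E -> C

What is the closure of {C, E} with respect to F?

Start with {C, E}.
E -> A applies; add {A} → now {A, C, E}.
E -> D applies; add {D} → now {A, C, D, E}.
No further FD applies.

{A, C, D, E}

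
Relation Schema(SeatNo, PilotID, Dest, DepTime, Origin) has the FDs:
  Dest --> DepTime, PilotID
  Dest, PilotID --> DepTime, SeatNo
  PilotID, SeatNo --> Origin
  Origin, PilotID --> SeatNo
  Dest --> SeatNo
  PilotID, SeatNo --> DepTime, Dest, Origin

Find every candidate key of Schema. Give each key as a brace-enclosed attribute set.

{Dest}, {Origin, PilotID}, {PilotID, SeatNo}

Closure of {Dest} is {DepTime, Dest, Origin, PilotID, SeatNo}, the whole schema; {Dest} is a candidate key.
Closure of {Origin, PilotID} is {DepTime, Dest, Origin, PilotID, SeatNo}, the whole schema; {Origin, PilotID} is a candidate key.
Closure of {PilotID, SeatNo} is {DepTime, Dest, Origin, PilotID, SeatNo}, the whole schema; {PilotID, SeatNo} is a candidate key.
These are minimal and exhaustive — every other superkey contains one of them.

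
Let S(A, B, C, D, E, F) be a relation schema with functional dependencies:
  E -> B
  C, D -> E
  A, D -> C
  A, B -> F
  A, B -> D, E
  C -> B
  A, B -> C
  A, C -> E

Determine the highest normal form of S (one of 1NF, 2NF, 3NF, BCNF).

3NF

Candidate keys: {A, B}, {A, C}, {A, D}, {A, E}. Prime attributes: {A, B, C, D, E}.
E -> B breaks BCNF: {E}⁺ = {B, E}, so {E} is not a superkey.
Its right-hand attributes {B} are all prime, as are those of every other non-superkey FD — the relation is in 3NF.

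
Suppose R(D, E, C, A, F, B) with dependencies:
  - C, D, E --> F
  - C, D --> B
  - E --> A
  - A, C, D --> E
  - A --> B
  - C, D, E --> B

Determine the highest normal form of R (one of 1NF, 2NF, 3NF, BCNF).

Candidate keys: {A, C, D}, {C, D, E}. Prime attributes: {A, C, D, E}.
For C, D --> B we have {C, D}⁺ = {B, C, D}; {C, D} is not a superkey, so BCNF fails.
Because {B} is non-prime and the left side of C, D --> B is not a superkey, the relation is not in 3NF.
Since {A} ⊂ {A, C, D} and {A}⁺ ⊇ {B} with {B} non-prime, there is a partial dependency; 2NF fails.

1NF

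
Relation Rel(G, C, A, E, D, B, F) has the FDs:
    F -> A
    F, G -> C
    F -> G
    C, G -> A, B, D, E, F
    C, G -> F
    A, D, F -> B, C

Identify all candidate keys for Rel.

{C, G}, {F}

{F}⁺ = {A, B, C, D, E, F, G}, which is every attribute, so {F} is a candidate key.
{C, G}⁺ = {A, B, C, D, E, F, G}, which is every attribute, so {C, G} is a candidate key.
Any other superkey properly contains one of these, so there are no further candidate keys.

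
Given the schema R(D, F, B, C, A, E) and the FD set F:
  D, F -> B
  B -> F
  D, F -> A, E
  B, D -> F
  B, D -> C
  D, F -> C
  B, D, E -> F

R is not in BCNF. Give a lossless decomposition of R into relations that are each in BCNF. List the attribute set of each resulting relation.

{A, B, C, D, E}; {B, F}

Candidate keys of the original relation: {B, D}, {D, F}.
{A, B, C, D, E, F}: {B} determines {B, F} here but is not a superkey — split on B -> F, giving {B, F} and {A, B, C, D, E}.
{B, F} has no BCNF violation.
{A, B, C, D, E} has no BCNF violation.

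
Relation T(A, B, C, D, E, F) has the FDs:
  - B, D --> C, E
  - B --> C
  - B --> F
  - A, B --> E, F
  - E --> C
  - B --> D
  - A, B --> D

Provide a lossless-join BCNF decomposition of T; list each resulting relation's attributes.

Candidate key of the original relation: {A, B}.
Within {A, B, C, D, E, F}: {B, D}⁺ ∩ {A, B, C, D, E, F} = {B, C, D, E, F}, not the whole set, so B, D --> C, E, F violates BCNF; decompose into {B, C, D, E, F} and {A, B, D}.
Within {B, C, D, E, F}: {E}⁺ ∩ {B, C, D, E, F} = {C, E}, not the whole set, so E --> C violates BCNF; decompose into {C, E} and {B, D, E, F}.
{C, E} is in BCNF.
{B, D, E, F} is in BCNF.
Within {A, B, D}: {B}⁺ ∩ {A, B, D} = {B, D}, not the whole set, so B --> D violates BCNF; decompose into {B, D} and {A, B}.
{B, D} is in BCNF.
{A, B} is in BCNF.

{A, B}; {B, D, E, F}; {C, E}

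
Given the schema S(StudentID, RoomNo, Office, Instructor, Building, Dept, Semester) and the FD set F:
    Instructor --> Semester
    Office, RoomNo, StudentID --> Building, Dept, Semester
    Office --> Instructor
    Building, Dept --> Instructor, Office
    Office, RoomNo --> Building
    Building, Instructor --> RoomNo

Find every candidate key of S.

{Building, Dept, StudentID}, {Building, Office, StudentID}, {Office, RoomNo, StudentID}

No FD produces {StudentID}, so it must be in every candidate key.
{Building, Dept, StudentID}⁺ = {Building, Dept, Instructor, Office, RoomNo, Semester, StudentID}, which is every attribute, so {Building, Dept, StudentID} is a candidate key.
{Building, Office, StudentID}⁺ = {Building, Dept, Instructor, Office, RoomNo, Semester, StudentID}, which is every attribute, so {Building, Office, StudentID} is a candidate key.
{Office, RoomNo, StudentID}⁺ = {Building, Dept, Instructor, Office, RoomNo, Semester, StudentID}, which is every attribute, so {Office, RoomNo, StudentID} is a candidate key.
Any other superkey properly contains one of these, so there are no further candidate keys.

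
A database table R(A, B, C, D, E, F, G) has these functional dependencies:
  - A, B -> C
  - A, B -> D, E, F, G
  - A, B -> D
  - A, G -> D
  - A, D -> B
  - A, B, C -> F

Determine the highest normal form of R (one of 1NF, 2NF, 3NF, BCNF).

Candidate keys: {A, B}, {A, D}, {A, G}. Prime attributes: {A, B, D, G}.
Each dependency's left side is a superkey — BCNF holds.

BCNF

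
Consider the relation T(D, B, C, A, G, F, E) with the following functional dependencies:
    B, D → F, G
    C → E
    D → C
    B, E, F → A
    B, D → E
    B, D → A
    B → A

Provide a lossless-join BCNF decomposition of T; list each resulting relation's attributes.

{A, B}; {B, D, F, G}; {C, D}; {C, E}

Candidate key of the original relation: {B, D}.
Within {A, B, C, D, E, F, G}: {C}⁺ ∩ {A, B, C, D, E, F, G} = {C, E}, not the whole set, so C → E violates BCNF; decompose into {C, E} and {A, B, C, D, F, G}.
{C, E}: every determinant is a superkey — BCNF.
Within {A, B, C, D, F, G}: {D}⁺ ∩ {A, B, C, D, F, G} = {C, D}, not the whole set, so D → C violates BCNF; decompose into {C, D} and {A, B, D, F, G}.
{C, D}: every determinant is a superkey — BCNF.
Within {A, B, D, F, G}: {B}⁺ ∩ {A, B, D, F, G} = {A, B}, not the whole set, so B → A violates BCNF; decompose into {A, B} and {B, D, F, G}.
{A, B}: every determinant is a superkey — BCNF.
{B, D, F, G}: every determinant is a superkey — BCNF.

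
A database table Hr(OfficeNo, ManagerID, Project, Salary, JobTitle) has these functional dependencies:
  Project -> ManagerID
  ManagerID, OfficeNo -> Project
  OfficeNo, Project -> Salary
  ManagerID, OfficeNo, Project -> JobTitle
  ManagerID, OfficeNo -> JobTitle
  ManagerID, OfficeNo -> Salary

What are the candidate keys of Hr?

Attributes never on any right-hand side: {OfficeNo} — every candidate key must contain it.
{ManagerID, OfficeNo} is a candidate key since {ManagerID, OfficeNo}⁺ = {JobTitle, ManagerID, OfficeNo, Project, Salary} covers every attribute.
{OfficeNo, Project} is a candidate key since {OfficeNo, Project}⁺ = {JobTitle, ManagerID, OfficeNo, Project, Salary} covers every attribute.
No proper subset of any of these is a key, and no other minimal superkey exists.

{ManagerID, OfficeNo}, {OfficeNo, Project}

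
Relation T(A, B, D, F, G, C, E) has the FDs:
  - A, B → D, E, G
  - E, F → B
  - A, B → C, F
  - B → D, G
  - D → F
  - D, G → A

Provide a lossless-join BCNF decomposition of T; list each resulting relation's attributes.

{A, D, G}; {B, C, D, E, G}; {D, F}

Candidate keys of the original relation: {B}, {D, E}, {E, F}.
{A, B, C, D, E, F, G}: {D} determines {D, F} here but is not a superkey — split on D → F, giving {D, F} and {A, B, C, D, E, G}.
{D, F}: every determinant is a superkey — BCNF.
{A, B, C, D, E, G}: {D, G} determines {A, D, G} here but is not a superkey — split on D, G → A, giving {A, D, G} and {B, C, D, E, G}.
{A, D, G}: every determinant is a superkey — BCNF.
{B, C, D, E, G}: every determinant is a superkey — BCNF.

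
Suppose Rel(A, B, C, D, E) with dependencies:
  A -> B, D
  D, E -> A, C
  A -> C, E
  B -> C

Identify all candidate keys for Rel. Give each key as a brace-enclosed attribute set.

{A}, {D, E}

{A}⁺ = {A, B, C, D, E} — all of the relation — so {A} is a candidate key.
{D, E}⁺ = {A, B, C, D, E} — all of the relation — so {D, E} is a candidate key.
These are minimal and exhaustive — every other superkey contains one of them.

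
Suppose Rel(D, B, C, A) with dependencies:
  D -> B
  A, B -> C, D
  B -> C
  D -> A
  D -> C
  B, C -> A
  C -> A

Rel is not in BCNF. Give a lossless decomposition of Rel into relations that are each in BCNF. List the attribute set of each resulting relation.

Candidate keys of the original relation: {B}, {D}.
Within {A, B, C, D}: {C}⁺ ∩ {A, B, C, D} = {A, C}, not the whole set, so C -> A violates BCNF; decompose into {A, C} and {B, C, D}.
{A, C} has no BCNF violation.
{B, C, D} has no BCNF violation.

{A, C}; {B, C, D}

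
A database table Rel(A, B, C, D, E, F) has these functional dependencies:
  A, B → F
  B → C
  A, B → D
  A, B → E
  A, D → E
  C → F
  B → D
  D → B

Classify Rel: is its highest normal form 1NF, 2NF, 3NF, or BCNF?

1NF

Candidate keys: {A, B}, {A, D}. Prime attributes: {A, B, D}.
B → C: {B}⁺ = {B, C, D, F}, which is not all of the attributes, so the left side is not a superkey — BCNF is violated.
Because {C} is non-prime and the left side of B → C is not a superkey, the relation is not in 3NF.
The proper key subset {B} of {A, B} determines non-prime {C, F}, so the relation is not even in 2NF.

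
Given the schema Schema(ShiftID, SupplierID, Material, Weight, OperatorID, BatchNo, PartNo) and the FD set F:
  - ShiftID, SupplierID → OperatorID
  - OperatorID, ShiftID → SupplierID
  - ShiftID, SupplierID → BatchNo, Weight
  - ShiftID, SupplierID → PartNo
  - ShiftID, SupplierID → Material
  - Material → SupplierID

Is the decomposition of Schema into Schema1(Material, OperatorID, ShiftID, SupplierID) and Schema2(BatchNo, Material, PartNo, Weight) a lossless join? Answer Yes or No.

The shared attributes are {Material} and {Material}⁺ = {Material, SupplierID}.
Neither Schema1 nor Schema2 is contained in that closure, so the decomposition is lossy.

No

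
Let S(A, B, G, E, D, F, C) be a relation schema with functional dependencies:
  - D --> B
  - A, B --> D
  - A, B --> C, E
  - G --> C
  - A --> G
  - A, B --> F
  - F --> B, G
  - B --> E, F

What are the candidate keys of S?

No FD produces {A}, so it must be in every candidate key.
Closure of {A, B} is {A, B, C, D, E, F, G}, the whole schema; {A, B} is a candidate key.
Closure of {A, D} is {A, B, C, D, E, F, G}, the whole schema; {A, D} is a candidate key.
Closure of {A, F} is {A, B, C, D, E, F, G}, the whole schema; {A, F} is a candidate key.
Any other superkey properly contains one of these, so there are no further candidate keys.

{A, B}, {A, D}, {A, F}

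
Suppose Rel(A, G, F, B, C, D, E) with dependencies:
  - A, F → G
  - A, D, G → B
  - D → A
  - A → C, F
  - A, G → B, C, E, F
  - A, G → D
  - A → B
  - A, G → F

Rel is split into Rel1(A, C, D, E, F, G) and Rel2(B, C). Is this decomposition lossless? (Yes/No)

No

Common attributes: {C}; their closure is {C}.
Rel1 ⊄ {C} and Rel2 ⊄ {C}, so the split is lossy.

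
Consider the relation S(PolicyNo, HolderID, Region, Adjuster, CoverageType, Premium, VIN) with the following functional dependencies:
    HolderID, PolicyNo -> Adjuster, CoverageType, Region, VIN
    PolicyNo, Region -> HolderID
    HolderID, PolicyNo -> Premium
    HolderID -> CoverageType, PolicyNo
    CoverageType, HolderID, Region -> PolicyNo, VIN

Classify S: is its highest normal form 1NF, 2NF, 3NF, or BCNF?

Candidate keys: {HolderID}, {PolicyNo, Region}. Prime attributes: {HolderID, PolicyNo, Region}.
Each dependency's left side is a superkey — BCNF holds.

BCNF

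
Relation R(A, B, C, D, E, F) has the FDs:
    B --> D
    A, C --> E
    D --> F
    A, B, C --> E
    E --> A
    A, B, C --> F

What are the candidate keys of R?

No FD produces {B, C}, so they must be in every candidate key.
{A, B, C} is a candidate key since {A, B, C}⁺ = {A, B, C, D, E, F} covers every attribute.
{B, C, E} is a candidate key since {B, C, E}⁺ = {A, B, C, D, E, F} covers every attribute.
These are minimal and exhaustive — every other superkey contains one of them.

{A, B, C}, {B, C, E}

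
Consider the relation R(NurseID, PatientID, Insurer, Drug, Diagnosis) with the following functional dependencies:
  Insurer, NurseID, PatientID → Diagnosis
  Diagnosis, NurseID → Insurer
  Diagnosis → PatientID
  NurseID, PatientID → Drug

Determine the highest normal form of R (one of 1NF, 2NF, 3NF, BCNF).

Candidate keys: {Diagnosis, NurseID}, {Insurer, NurseID, PatientID}. Prime attributes: {Diagnosis, Insurer, NurseID, PatientID}.
Diagnosis → PatientID breaks BCNF: {Diagnosis}⁺ = {Diagnosis, PatientID}, so {Diagnosis} is not a superkey.
Because {Drug} is non-prime and the left side of NurseID, PatientID → Drug is not a superkey, the relation is not in 3NF.
The proper key subset {NurseID, PatientID} of {Insurer, NurseID, PatientID} determines non-prime {Drug}, so the relation is not even in 2NF.

1NF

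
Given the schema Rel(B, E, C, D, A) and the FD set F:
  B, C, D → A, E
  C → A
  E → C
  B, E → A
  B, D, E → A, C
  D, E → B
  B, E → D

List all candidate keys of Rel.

{B, C, D}, {B, E}, {D, E}

Closure of {B, E} is {A, B, C, D, E}, the whole schema; {B, E} is a candidate key.
Closure of {D, E} is {A, B, C, D, E}, the whole schema; {D, E} is a candidate key.
Closure of {B, C, D} is {A, B, C, D, E}, the whole schema; {B, C, D} is a candidate key.
No proper subset of any of these is a key, and no other minimal superkey exists.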